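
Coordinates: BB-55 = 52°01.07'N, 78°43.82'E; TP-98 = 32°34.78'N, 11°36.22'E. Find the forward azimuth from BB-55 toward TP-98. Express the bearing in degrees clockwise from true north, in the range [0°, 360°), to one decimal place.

BB-55: φ = +52.01783°, λ = +78.73033°
TP-98: φ = +32.57967°, λ = +11.60367°
Δλ = -67.1267°
y = sin Δλ · cos φ₂ = -0.776383
x = cos φ₁ sin φ₂ − sin φ₁ cos φ₂ cos Δλ = 0.073223
θ = atan2(y, x) = -84.6122° → 275.3878° (mod 360°)

275.4°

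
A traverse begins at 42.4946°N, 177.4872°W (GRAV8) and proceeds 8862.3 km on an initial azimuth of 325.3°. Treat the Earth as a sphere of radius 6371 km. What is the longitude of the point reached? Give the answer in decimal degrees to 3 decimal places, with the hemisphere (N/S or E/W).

56.004°E

δ = d/R = 8862.3/6371 = 1.391038 rad
φ₂ = arcsin(sin φ₁ cos δ + cos φ₁ sin δ cos θ)
   = arcsin(0.67552·0.17879 + 0.73734·0.98389·0.82214) = 45.82466°
λ₂ = λ₁ + atan2(sin θ sin δ cos φ₁, cos δ − sin φ₁ sin φ₂) = 56.00365°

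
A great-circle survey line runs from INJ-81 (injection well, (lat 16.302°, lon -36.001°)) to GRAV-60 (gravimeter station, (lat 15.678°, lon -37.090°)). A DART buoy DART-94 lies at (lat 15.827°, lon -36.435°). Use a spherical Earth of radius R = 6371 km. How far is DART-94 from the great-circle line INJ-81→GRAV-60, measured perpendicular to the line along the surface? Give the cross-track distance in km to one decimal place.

21.7 km

δ₁₃ = central angle INJ-81→DART-94 = 0.011032 rad  (haversine)
θ₁₃ = bearing INJ-81→DART-94 = 221.344°,  θ₁₂ = bearing INJ-81→GRAV-60 = 239.353°
dₓₜ = R·arcsin(sin δ₁₃ · sin(θ₁₃ − θ₁₂)) = 6371·arcsin(0.01103·sin(-18.010°)) = -21.731 km
|dₓₜ| = 21.731 km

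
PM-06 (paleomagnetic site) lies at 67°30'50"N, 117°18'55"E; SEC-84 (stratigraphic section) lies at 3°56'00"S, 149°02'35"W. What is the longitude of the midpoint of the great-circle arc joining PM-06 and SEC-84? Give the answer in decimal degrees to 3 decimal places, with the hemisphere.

170.455°W

PM-06: φ = +67.51389°, λ = +117.31528°
SEC-84: φ = -3.93333°, λ = -149.04306°
Bx = cos φ₂ cos Δλ = -0.063367,  By = cos φ₂ sin Δλ = 0.995630
φₘ = atan2(sin φ₁ + sin φ₂, √((cos φ₁ + Bx)² + By²)) = 39.28796°
λₘ = λ₁ + atan2(By, cos φ₁ + Bx) = -170.45503°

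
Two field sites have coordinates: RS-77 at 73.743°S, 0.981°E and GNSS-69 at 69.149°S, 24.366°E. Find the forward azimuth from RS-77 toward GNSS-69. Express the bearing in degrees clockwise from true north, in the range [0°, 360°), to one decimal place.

Δλ = 23.3850°
y = sin Δλ · cos φ₂ = 0.141275
x = cos φ₁ sin φ₂ − sin φ₁ cos φ₂ cos Δλ = 0.052026
θ = atan2(y, x) = 69.7831° → 69.7831° (mod 360°)

69.8°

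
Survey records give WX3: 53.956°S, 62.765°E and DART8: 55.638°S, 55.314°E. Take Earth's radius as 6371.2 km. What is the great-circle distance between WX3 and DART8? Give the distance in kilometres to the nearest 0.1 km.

512.6 km

Δφ = -1.6820°,  Δλ = -7.4510°
a = sin²(Δφ/2) + cos φ₁ cos φ₂ sin²(Δλ/2) = 0.001618
c = 2·arcsin(√a) = 0.080460 rad = 4.6100°
d = R·c = 6371.2 × 0.080460 = 512.6 km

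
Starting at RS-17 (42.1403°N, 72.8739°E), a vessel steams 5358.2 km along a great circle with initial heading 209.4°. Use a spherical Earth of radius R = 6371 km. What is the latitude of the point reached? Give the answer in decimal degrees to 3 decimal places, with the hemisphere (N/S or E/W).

δ = d/R = 5358.2/6371 = 0.841030 rad
φ₂ = arcsin(sin φ₁ cos δ + cos φ₁ sin δ cos θ)
   = arcsin(0.67095·0.66670 + 0.74150·0.74533·-0.87121) = -1.95825°
λ₂ = λ₁ + atan2(sin θ sin δ cos φ₁, cos δ − sin φ₁ sin φ₂) = 51.39866°

1.958°S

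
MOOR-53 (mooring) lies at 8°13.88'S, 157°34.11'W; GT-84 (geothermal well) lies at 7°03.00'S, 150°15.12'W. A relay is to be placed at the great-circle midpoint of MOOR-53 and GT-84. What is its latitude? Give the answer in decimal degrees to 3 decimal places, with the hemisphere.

7.656°S

MOOR-53: φ = -8.23133°, λ = -157.56850°
GT-84: φ = -7.05000°, λ = -150.25200°
Bx = cos φ₂ cos Δλ = 0.984359,  By = cos φ₂ sin Δλ = 0.126387
φₘ = atan2(sin φ₁ + sin φ₂, √((cos φ₁ + Bx)² + By²)) = -7.65608°
λₘ = λ₁ + atan2(By, cos φ₁ + Bx) = -153.90518°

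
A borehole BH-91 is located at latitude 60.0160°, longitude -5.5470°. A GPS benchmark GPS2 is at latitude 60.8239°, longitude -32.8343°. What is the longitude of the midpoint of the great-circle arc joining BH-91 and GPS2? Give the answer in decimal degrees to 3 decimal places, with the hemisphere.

19.018°W

Bx = cos φ₂ cos Δλ = 0.433246,  By = cos φ₂ sin Δλ = -0.223494
φₘ = atan2(sin φ₁ + sin φ₂, √((cos φ₁ + Bx)² + By²)) = 61.11870°
λₘ = λ₁ + atan2(By, cos φ₁ + Bx) = -19.01791°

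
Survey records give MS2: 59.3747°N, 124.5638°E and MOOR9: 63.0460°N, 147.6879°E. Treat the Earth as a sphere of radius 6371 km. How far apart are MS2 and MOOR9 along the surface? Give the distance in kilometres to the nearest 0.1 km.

1295.5 km

Δφ = 3.6713°,  Δλ = 23.1241°
a = sin²(Δφ/2) + cos φ₁ cos φ₂ sin²(Δλ/2) = 0.010302
c = 2·arcsin(√a) = 0.203349 rad = 11.6510°
d = R·c = 6371 × 0.203349 = 1295.5 km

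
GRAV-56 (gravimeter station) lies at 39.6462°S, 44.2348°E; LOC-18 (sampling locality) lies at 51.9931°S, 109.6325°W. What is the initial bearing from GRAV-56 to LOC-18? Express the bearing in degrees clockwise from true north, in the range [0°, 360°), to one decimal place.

195.8°

Δλ = -153.8673°
y = sin Δλ · cos φ₂ = -0.271211
x = cos φ₁ sin φ₂ − sin φ₁ cos φ₂ cos Δλ = -0.959429
θ = atan2(y, x) = -164.2155° → 195.7845° (mod 360°)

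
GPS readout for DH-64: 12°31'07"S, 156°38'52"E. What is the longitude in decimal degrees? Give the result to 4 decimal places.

156.6478°E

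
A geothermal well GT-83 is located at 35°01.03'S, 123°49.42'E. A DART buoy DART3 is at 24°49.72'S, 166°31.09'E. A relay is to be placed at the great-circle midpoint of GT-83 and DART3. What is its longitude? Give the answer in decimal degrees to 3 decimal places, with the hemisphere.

GT-83: φ = -35.01717°, λ = +123.82367°
DART3: φ = -24.82867°, λ = +166.51817°
Bx = cos φ₂ cos Δλ = 0.667044,  By = cos φ₂ sin Δλ = 0.615412
φₘ = atan2(sin φ₁ + sin φ₂, √((cos φ₁ + Bx)² + By²)) = -31.70904°
λₘ = λ₁ + atan2(By, cos φ₁ + Bx) = 146.31973°

146.320°E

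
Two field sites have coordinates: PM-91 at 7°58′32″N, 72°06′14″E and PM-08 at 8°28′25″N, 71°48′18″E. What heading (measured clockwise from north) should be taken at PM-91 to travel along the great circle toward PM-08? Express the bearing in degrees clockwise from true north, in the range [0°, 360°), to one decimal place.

329.3°

PM-91: φ = +7.97556°, λ = +72.10389°
PM-08: φ = +8.47361°, λ = +71.80500°
Δλ = -0.2989°
y = sin Δλ · cos φ₂ = -0.005160
x = cos φ₁ sin φ₂ − sin φ₁ cos φ₂ cos Δλ = 0.008694
θ = atan2(y, x) = -30.6865° → 329.3135° (mod 360°)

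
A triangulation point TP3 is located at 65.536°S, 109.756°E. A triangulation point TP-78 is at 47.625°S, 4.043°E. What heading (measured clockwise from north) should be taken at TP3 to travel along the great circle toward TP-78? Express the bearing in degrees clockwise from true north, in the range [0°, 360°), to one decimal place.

Δλ = -105.7130°
y = sin Δλ · cos φ₂ = -0.648794
x = cos φ₁ sin φ₂ − sin φ₁ cos φ₂ cos Δλ = -0.472072
θ = atan2(y, x) = -126.0402° → 233.9598° (mod 360°)

234.0°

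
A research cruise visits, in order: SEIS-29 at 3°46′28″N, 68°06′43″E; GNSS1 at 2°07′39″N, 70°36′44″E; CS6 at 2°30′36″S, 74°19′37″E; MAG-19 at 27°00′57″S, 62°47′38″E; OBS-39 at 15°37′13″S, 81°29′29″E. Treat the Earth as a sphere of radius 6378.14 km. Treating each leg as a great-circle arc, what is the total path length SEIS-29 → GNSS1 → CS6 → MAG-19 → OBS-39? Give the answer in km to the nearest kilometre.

SEIS-29: φ = +3.77444°, λ = +68.11194°
GNSS1: φ = +2.12750°, λ = +70.61222°
CS6: φ = -2.51000°, λ = +74.32694°
MAG-19: φ = -27.01583°, λ = +62.79389°
OBS-39: φ = -15.62028°, λ = +81.49139°
SEIS-29→GNSS1: c = 0.052205 rad, d = 332.97 km
GNSS1→CS6: c = 0.103694 rad, d = 661.37 km
CS6→MAG-19: c = 0.469159 rad, d = 2992.36 km
MAG-19→OBS-39: c = 0.362520 rad, d = 2312.20 km
Total = 332.97 + 661.37 + 2992.36 + 2312.20 = 6298.91 km

6299 km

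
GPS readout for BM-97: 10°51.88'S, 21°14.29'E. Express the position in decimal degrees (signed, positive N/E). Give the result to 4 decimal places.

-10.8647°, +21.2382°

lat: 10.8647° S → -10.8647°
lon: 21.2382° E → +21.2382°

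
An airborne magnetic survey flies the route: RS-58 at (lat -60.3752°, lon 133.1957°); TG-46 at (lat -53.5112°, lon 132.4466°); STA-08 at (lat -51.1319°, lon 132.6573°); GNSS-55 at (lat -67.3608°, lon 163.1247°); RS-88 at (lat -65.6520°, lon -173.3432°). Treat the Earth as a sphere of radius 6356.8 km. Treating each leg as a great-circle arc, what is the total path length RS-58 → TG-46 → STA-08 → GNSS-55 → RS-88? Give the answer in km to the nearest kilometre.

4526 km

RS-58→TG-46: c = 0.120009 rad, d = 762.88 km
TG-46→STA-08: c = 0.041587 rad, d = 264.36 km
STA-08→GNSS-55: c = 0.384999 rad, d = 2447.36 km
GNSS-55→RS-88: c = 0.165370 rad, d = 1051.22 km
Total = 762.88 + 264.36 + 2447.36 + 1051.22 = 4525.83 km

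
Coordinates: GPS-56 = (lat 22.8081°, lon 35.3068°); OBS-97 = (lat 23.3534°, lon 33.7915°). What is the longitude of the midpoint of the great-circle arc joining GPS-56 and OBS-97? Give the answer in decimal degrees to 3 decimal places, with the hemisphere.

34.551°E

Bx = cos φ₂ cos Δλ = 0.917756,  By = cos φ₂ sin Δλ = -0.024278
φₘ = atan2(sin φ₁ + sin φ₂, √((cos φ₁ + Bx)² + By²)) = 23.08256°
λₘ = λ₁ + atan2(By, cos φ₁ + Bx) = 34.55069°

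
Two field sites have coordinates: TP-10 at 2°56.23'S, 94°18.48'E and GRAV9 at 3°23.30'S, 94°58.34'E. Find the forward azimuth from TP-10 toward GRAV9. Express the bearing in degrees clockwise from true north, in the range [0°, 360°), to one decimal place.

124.2°

TP-10: φ = -2.93717°, λ = +94.30800°
GRAV9: φ = -3.38833°, λ = +94.97233°
Δλ = 0.6643°
y = sin Δλ · cos φ₂ = 0.011574
x = cos φ₁ sin φ₂ − sin φ₁ cos φ₂ cos Δλ = -0.007878
θ = atan2(y, x) = 124.2400° → 124.2400° (mod 360°)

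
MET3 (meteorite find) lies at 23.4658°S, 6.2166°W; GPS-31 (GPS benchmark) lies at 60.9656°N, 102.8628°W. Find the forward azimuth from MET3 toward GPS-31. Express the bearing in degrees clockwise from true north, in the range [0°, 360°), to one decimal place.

Δλ = -96.6462°
y = sin Δλ · cos φ₂ = -0.482073
x = cos φ₁ sin φ₂ − sin φ₁ cos φ₂ cos Δλ = 0.779652
θ = atan2(y, x) = -31.7293° → 328.2707° (mod 360°)

328.3°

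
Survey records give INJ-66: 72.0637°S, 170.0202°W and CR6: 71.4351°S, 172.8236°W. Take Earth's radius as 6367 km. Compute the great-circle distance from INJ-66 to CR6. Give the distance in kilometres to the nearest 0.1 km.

Δφ = 0.6286°,  Δλ = -2.8034°
a = sin²(Δφ/2) + cos φ₁ cos φ₂ sin²(Δλ/2) = 0.000089
c = 2·arcsin(√a) = 0.018843 rad = 1.0796°
d = R·c = 6367 × 0.018843 = 120.0 km

120.0 km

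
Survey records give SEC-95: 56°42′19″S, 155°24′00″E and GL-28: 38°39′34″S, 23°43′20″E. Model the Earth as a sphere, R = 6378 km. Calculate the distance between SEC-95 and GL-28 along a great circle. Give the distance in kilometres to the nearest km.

SEC-95: φ = -56.70528°, λ = +155.40000°
GL-28: φ = -38.65944°, λ = +23.72222°
Δφ = 18.0458°,  Δλ = -131.6778°
a = sin²(Δφ/2) + cos φ₁ cos φ₂ sin²(Δλ/2) = 0.381440
c = 2·arcsin(√a) = 1.331395 rad = 76.2833°
d = R·c = 6378 × 1.331395 = 8491.6 km

8492 km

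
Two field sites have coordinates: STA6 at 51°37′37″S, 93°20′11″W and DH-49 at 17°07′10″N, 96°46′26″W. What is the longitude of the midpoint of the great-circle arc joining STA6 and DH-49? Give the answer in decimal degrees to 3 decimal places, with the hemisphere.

STA6: φ = -51.62694°, λ = -93.33639°
DH-49: φ = +17.11944°, λ = -96.77389°
Bx = cos φ₂ cos Δλ = 0.953974,  By = cos φ₂ sin Δλ = -0.057303
φₘ = atan2(sin φ₁ + sin φ₂, √((cos φ₁ + Bx)² + By²)) = -17.26072°
λₘ = λ₁ + atan2(By, cos φ₁ + Bx) = -95.42038°

95.420°W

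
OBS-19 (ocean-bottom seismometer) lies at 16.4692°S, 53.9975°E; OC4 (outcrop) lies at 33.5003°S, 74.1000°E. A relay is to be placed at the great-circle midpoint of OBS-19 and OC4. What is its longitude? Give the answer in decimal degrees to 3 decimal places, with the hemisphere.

63.340°E

Bx = cos φ₂ cos Δλ = 0.783082,  By = cos φ₂ sin Δλ = 0.286606
φₘ = atan2(sin φ₁ + sin φ₂, √((cos φ₁ + Bx)² + By²)) = -25.32402°
λₘ = λ₁ + atan2(By, cos φ₁ + Bx) = 63.34022°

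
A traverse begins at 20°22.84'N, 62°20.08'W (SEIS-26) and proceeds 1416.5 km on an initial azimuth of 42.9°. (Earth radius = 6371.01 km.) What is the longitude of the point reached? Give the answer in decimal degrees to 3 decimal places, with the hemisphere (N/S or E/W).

52.412°W

SEIS-26: φ = +20.38067°, λ = -62.33467°
δ = d/R = 1416.5/6371.01 = 0.222335 rad
φ₂ = arcsin(sin φ₁ cos δ + cos φ₁ sin δ cos θ)
   = arcsin(0.34826·0.97539 + 0.93740·0.22051·0.73254) = 29.41311°
λ₂ = λ₁ + atan2(sin θ sin δ cos φ₁, cos δ − sin φ₁ sin φ₂) = -52.41219°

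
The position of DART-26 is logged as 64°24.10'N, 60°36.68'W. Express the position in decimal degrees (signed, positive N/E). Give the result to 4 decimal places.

+64.4017°, -60.6113°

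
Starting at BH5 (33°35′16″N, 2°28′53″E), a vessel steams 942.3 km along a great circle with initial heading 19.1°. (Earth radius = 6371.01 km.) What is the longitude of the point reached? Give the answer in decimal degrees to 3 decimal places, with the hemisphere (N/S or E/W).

BH5: φ = +33.58778°, λ = +2.48139°
δ = d/R = 942.3/6371.01 = 0.147904 rad
φ₂ = arcsin(sin φ₁ cos δ + cos φ₁ sin δ cos θ)
   = arcsin(0.55321·0.98908 + 0.83304·0.14737·0.94495) = 41.54263°
λ₂ = λ₁ + atan2(sin θ sin δ cos φ₁, cos δ − sin φ₁ sin φ₂) = 6.17530°

6.175°E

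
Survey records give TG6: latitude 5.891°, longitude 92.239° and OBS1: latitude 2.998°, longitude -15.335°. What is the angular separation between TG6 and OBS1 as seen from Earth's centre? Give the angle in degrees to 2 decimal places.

107.13°

Δφ = -2.8930°,  Δλ = -107.5740°
a = sin²(Δφ/2) + cos φ₁ cos φ₂ sin²(Δλ/2) = 0.647282
c = 2·arcsin(√a) = 1.869795 rad = 107.1314°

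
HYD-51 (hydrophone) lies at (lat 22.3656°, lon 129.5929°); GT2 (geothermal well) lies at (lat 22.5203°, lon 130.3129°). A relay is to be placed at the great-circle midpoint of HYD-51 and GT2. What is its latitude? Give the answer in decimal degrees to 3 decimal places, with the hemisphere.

Bx = cos φ₂ cos Δλ = 0.923671,  By = cos φ₂ sin Δλ = 0.011608
φₘ = atan2(sin φ₁ + sin φ₂, √((cos φ₁ + Bx)² + By²)) = 22.44335°
λₘ = λ₁ + atan2(By, cos φ₁ + Bx) = 129.95270°

22.443°N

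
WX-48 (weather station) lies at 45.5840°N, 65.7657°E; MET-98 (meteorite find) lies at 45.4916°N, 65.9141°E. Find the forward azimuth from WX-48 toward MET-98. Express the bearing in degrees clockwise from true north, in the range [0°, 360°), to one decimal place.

131.6°

Δλ = 0.1484°
y = sin Δλ · cos φ₂ = 0.001816
x = cos φ₁ sin φ₂ − sin φ₁ cos φ₂ cos Δλ = -0.001611
θ = atan2(y, x) = 131.5819° → 131.5819° (mod 360°)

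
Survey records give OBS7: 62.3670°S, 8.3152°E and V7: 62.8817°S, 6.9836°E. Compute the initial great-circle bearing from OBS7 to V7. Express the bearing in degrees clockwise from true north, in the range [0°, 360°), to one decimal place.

229.4°

Δλ = -1.3316°
y = sin Δλ · cos φ₂ = -0.010593
x = cos φ₁ sin φ₂ − sin φ₁ cos φ₂ cos Δλ = -0.009092
θ = atan2(y, x) = -130.6403° → 229.3597° (mod 360°)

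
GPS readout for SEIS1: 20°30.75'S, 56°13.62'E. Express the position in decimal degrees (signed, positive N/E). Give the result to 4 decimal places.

lat: 20.5125° S → -20.5125°
lon: 56.2270° E → +56.2270°

-20.5125°, +56.2270°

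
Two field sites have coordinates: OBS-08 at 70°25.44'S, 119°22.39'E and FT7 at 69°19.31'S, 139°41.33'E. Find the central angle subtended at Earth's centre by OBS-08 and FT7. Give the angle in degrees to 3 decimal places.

7.043°

OBS-08: φ = -70.42400°, λ = +119.37317°
FT7: φ = -69.32183°, λ = +139.68883°
Δφ = 1.1022°,  Δλ = 20.3157°
a = sin²(Δφ/2) + cos φ₁ cos φ₂ sin²(Δλ/2) = 0.003772
c = 2·arcsin(√a) = 0.122918 rad = 7.0427°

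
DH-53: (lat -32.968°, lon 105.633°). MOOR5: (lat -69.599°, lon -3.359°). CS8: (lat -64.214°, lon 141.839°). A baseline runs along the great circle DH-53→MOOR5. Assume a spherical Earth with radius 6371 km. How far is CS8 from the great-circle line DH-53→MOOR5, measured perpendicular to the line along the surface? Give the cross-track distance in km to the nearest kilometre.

2931 km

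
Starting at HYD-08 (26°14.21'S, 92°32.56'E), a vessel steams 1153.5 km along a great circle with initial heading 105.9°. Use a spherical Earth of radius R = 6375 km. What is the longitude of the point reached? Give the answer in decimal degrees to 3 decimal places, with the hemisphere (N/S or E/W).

103.914°E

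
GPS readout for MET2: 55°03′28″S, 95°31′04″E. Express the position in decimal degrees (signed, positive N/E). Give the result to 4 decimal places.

lat: 55.0578° S → -55.0578°
lon: 95.5178° E → +95.5178°

-55.0578°, +95.5178°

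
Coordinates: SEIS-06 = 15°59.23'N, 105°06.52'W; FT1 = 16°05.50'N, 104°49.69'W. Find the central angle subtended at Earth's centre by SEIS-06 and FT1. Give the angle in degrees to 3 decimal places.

0.289°

SEIS-06: φ = +15.98717°, λ = -105.10867°
FT1: φ = +16.09167°, λ = -104.82817°
Δφ = 0.1045°,  Δλ = 0.2805°
a = sin²(Δφ/2) + cos φ₁ cos φ₂ sin²(Δλ/2) = 0.000006
c = 2·arcsin(√a) = 0.005046 rad = 0.2891°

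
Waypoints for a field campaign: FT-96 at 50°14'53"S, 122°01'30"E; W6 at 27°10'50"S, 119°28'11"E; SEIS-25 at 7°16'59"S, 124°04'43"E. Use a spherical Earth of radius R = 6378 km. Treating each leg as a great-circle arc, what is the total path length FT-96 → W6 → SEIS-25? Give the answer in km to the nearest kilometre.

FT-96: φ = -50.24806°, λ = +122.02500°
W6: φ = -27.18056°, λ = +119.46972°
SEIS-25: φ = -7.28306°, λ = +124.07861°
FT-96→W6: c = 0.404045 rad, d = 2577.00 km
W6→SEIS-25: c = 0.355566 rad, d = 2267.80 km
Total = 2577.00 + 2267.80 = 4844.80 km

4845 km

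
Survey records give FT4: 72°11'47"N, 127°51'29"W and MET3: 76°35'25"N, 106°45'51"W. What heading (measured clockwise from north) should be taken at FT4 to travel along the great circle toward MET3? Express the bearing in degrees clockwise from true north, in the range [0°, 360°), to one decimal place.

FT4: φ = +72.19639°, λ = -127.85806°
MET3: φ = +76.59028°, λ = -106.76417°
Δλ = 21.0939°
y = sin Δλ · cos φ₂ = 0.083465
x = cos φ₁ sin φ₂ − sin φ₁ cos φ₂ cos Δλ = 0.091409
θ = atan2(y, x) = 42.3991° → 42.3991° (mod 360°)

42.4°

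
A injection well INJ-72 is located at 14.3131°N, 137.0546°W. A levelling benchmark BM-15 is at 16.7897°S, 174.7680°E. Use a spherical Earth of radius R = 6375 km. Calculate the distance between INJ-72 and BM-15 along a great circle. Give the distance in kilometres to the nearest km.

Δφ = -31.1028°,  Δλ = -48.1774°
a = sin²(Δφ/2) + cos φ₁ cos φ₂ sin²(Δλ/2) = 0.226414
c = 2·arcsin(√a) = 0.991814 rad = 56.8268°
d = R·c = 6375 × 0.991814 = 6322.8 km

6323 km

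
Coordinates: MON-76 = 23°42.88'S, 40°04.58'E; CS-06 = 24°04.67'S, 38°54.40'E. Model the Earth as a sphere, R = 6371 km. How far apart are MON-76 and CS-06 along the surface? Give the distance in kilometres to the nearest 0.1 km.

MON-76: φ = -23.71467°, λ = +40.07633°
CS-06: φ = -24.07783°, λ = +38.90667°
Δφ = -0.3632°,  Δλ = -1.1697°
a = sin²(Δφ/2) + cos φ₁ cos φ₂ sin²(Δλ/2) = 0.000097
c = 2·arcsin(√a) = 0.019711 rad = 1.1294°
d = R·c = 6371 × 0.019711 = 125.6 km

125.6 km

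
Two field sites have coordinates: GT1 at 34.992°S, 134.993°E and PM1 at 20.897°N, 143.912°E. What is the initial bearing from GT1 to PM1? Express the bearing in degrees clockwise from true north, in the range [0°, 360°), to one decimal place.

Δλ = 8.9190°
y = sin Δλ · cos φ₂ = 0.144840
x = cos φ₁ sin φ₂ − sin φ₁ cos φ₂ cos Δλ = 0.821475
θ = atan2(y, x) = 9.9995° → 9.9995° (mod 360°)

10.0°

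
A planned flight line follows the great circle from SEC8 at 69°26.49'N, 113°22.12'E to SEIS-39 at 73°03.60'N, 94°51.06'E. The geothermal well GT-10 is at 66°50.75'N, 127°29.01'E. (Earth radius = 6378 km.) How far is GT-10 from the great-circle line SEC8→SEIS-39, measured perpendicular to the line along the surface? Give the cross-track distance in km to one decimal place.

SEC8: φ = +69.44150°, λ = +113.36867°
SEIS-39: φ = +73.06000°, λ = +94.85100°
GT-10: φ = +66.84583°, λ = +127.48350°
δ₁₃ = central angle SEC8→GT-10 = 0.101973 rad  (haversine)
θ₁₃ = bearing SEC8→GT-10 = 109.614°,  θ₁₂ = bearing SEC8→SEIS-39 = 309.850°
dₓₜ = R·arcsin(sin δ₁₃ · sin(θ₁₃ − θ₁₂)) = 6378·arcsin(0.10180·sin(-200.236°)) = 224.614 km
|dₓₜ| = 224.614 km

224.6 km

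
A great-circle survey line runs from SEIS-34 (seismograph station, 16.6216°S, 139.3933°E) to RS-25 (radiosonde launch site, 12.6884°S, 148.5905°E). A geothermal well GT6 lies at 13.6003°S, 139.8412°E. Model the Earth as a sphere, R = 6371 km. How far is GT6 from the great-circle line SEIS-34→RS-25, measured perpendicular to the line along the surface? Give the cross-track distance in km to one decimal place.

291.4 km

δ₁₃ = central angle SEIS-34→GT6 = 0.053269 rad  (haversine)
θ₁₃ = bearing SEIS-34→GT6 = 8.204°,  θ₁₂ = bearing SEIS-34→RS-25 = 67.369°
dₓₜ = R·arcsin(sin δ₁₃ · sin(θ₁₃ − θ₁₂)) = 6371·arcsin(0.05324·sin(-59.165°)) = -291.367 km
|dₓₜ| = 291.367 km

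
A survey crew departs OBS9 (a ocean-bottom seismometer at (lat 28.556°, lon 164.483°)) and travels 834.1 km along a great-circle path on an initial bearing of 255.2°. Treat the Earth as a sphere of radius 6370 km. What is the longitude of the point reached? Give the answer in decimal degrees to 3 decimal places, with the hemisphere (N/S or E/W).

156.381°E

δ = d/R = 834.1/6370 = 0.130942 rad
φ₂ = arcsin(sin φ₁ cos δ + cos φ₁ sin δ cos θ)
   = arcsin(0.47802·0.99144 + 0.87835·0.13057·-0.25545) = 26.39965°
λ₂ = λ₁ + atan2(sin θ sin δ cos φ₁, cos δ − sin φ₁ sin φ₂) = 156.38113°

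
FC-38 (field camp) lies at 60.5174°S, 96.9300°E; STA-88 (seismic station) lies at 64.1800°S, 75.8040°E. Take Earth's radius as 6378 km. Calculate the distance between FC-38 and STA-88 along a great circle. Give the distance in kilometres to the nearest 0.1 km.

1158.4 km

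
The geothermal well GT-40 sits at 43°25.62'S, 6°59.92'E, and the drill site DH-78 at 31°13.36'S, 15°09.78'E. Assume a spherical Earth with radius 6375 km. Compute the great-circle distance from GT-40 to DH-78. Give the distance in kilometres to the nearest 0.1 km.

1536.2 km

GT-40: φ = -43.42700°, λ = +6.99867°
DH-78: φ = -31.22267°, λ = +15.16300°
Δφ = 12.2043°,  Δλ = 8.1643°
a = sin²(Δφ/2) + cos φ₁ cos φ₂ sin²(Δλ/2) = 0.014447
c = 2·arcsin(√a) = 0.240977 rad = 13.8069°
d = R·c = 6375 × 0.240977 = 1536.2 km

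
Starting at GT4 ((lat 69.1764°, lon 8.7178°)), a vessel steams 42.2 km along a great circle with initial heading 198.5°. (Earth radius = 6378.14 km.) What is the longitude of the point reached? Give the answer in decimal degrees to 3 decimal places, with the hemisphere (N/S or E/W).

8.385°E

δ = d/R = 42.2/6378.14 = 0.006616 rad
φ₂ = arcsin(sin φ₁ cos δ + cos φ₁ sin δ cos θ)
   = arcsin(0.93468·0.99998 + 0.35549·0.00662·-0.94832) = 68.81657°
λ₂ = λ₁ + atan2(sin θ sin δ cos φ₁, cos δ − sin φ₁ sin φ₂) = 8.38492°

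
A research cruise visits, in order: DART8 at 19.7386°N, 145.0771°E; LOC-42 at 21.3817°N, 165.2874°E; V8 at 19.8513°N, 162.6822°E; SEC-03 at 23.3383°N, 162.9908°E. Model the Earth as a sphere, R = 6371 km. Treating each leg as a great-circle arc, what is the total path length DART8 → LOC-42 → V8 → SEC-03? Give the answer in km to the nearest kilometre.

DART8→LOC-42: c = 0.331282 rad, d = 2110.60 km
LOC-42→V8: c = 0.050243 rad, d = 320.10 km
V8→SEC-03: c = 0.061065 rad, d = 389.05 km
Total = 2110.60 + 320.10 + 389.05 = 2819.75 km

2820 km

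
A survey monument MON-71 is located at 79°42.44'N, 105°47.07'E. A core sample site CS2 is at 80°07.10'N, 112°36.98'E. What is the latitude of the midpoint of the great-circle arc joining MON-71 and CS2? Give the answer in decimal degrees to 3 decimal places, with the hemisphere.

MON-71: φ = +79.70733°, λ = +105.78450°
CS2: φ = +80.11833°, λ = +112.61633°
Bx = cos φ₂ cos Δλ = 0.170395,  By = cos φ₂ sin Δλ = 0.020414
φₘ = atan2(sin φ₁ + sin φ₂, √((cos φ₁ + Bx)² + By²)) = 79.93038°
λₘ = λ₁ + atan2(By, cos φ₁ + Bx) = 109.13146°

79.930°N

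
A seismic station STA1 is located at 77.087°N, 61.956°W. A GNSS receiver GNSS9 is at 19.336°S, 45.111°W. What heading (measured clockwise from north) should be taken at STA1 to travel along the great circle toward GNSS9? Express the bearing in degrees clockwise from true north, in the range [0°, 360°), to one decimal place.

164.0°

Δλ = 16.8450°
y = sin Δλ · cos φ₂ = 0.273438
x = cos φ₁ sin φ₂ − sin φ₁ cos φ₂ cos Δλ = -0.954259
θ = atan2(y, x) = 164.0106° → 164.0106° (mod 360°)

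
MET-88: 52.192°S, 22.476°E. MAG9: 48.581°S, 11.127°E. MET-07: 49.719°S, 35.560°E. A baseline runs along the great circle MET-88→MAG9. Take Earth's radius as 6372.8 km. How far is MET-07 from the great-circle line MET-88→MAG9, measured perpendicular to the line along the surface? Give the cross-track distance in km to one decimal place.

527.5 km

δ₁₃ = central angle MET-88→MET-07 = 0.149944 rad  (haversine)
θ₁₃ = bearing MET-88→MET-07 = 78.459°,  θ₁₂ = bearing MET-88→MAG9 = 292.062°
dₓₜ = R·arcsin(sin δ₁₃ · sin(θ₁₃ − θ₁₂)) = 6372.8·arcsin(0.14938·sin(-213.603°)) = 527.469 km
|dₓₜ| = 527.469 km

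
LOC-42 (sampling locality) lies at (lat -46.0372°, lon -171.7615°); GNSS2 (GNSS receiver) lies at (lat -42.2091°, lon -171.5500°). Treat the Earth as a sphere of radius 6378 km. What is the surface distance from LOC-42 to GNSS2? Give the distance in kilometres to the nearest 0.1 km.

426.5 km

Δφ = 3.8281°,  Δλ = 0.2115°
a = sin²(Δφ/2) + cos φ₁ cos φ₂ sin²(Δλ/2) = 0.001117
c = 2·arcsin(√a) = 0.066865 rad = 3.8311°
d = R·c = 6378 × 0.066865 = 426.5 km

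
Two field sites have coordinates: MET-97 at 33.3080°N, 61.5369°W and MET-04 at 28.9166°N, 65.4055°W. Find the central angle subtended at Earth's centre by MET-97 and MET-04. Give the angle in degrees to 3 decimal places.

Δφ = -4.3914°,  Δλ = -3.8686°
a = sin²(Δφ/2) + cos φ₁ cos φ₂ sin²(Δλ/2) = 0.002301
c = 2·arcsin(√a) = 0.095981 rad = 5.4993°

5.499°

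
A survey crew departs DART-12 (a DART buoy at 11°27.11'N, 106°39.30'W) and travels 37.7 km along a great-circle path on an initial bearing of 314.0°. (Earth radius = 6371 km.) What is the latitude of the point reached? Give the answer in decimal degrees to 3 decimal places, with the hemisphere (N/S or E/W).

11.687°N

DART-12: φ = +11.45183°, λ = -106.65500°
δ = d/R = 37.7/6371 = 0.005917 rad
φ₂ = arcsin(sin φ₁ cos δ + cos φ₁ sin δ cos θ)
   = arcsin(0.19854·0.99998 + 0.98009·0.00592·0.69466) = 11.68725°
λ₂ = λ₁ + atan2(sin θ sin δ cos φ₁, cos δ − sin φ₁ sin φ₂) = -106.90405°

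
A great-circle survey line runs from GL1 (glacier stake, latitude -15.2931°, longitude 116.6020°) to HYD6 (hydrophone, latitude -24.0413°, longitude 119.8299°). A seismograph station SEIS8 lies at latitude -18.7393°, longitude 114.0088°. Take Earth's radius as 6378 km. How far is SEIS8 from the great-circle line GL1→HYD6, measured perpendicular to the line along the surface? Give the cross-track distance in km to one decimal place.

382.2 km

δ₁₃ = central angle GL1→SEIS8 = 0.074095 rad  (haversine)
θ₁₃ = bearing GL1→SEIS8 = 215.366°,  θ₁₂ = bearing GL1→HYD6 = 161.363°
dₓₜ = R·arcsin(sin δ₁₃ · sin(θ₁₃ − θ₁₂)) = 6378·arcsin(0.07403·sin(54.003°)) = 382.213 km
|dₓₜ| = 382.213 km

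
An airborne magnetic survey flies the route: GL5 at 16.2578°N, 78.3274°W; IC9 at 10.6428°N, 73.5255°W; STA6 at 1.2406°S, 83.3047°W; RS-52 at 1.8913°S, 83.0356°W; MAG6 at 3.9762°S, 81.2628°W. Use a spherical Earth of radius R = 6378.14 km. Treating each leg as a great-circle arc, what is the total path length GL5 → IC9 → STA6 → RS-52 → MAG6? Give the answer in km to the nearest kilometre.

GL5→IC9: c = 0.127442 rad, d = 812.84 km
IC9→STA6: c = 0.268041 rad, d = 1709.60 km
STA6→RS-52: c = 0.012289 rad, d = 78.38 km
RS-52→MAG6: c = 0.047737 rad, d = 304.48 km
Total = 812.84 + 1709.60 + 78.38 + 304.48 = 2905.30 km

2905 km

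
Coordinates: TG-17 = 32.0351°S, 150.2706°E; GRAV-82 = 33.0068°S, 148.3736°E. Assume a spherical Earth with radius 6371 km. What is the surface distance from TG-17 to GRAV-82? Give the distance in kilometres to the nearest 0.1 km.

Δφ = -0.9717°,  Δλ = -1.8970°
a = sin²(Δφ/2) + cos φ₁ cos φ₂ sin²(Δλ/2) = 0.000267
c = 2·arcsin(√a) = 0.032664 rad = 1.8715°
d = R·c = 6371 × 0.032664 = 208.1 km

208.1 km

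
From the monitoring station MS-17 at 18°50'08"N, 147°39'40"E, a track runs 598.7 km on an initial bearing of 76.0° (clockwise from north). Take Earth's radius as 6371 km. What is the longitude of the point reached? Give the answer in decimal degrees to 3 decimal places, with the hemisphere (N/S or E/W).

MS-17: φ = +18.83556°, λ = +147.66111°
δ = d/R = 598.7/6371 = 0.093973 rad
φ₂ = arcsin(sin φ₁ cos δ + cos φ₁ sin δ cos θ)
   = arcsin(0.32285·0.99559 + 0.94645·0.09383·0.24192) = 20.05448°
λ₂ = λ₁ + atan2(sin θ sin δ cos φ₁, cos δ − sin φ₁ sin φ₂) = 153.22318°

153.223°E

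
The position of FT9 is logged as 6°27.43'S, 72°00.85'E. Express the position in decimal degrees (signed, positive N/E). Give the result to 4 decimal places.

lat: 6.4572° S → -6.4572°
lon: 72.0142° E → +72.0142°

-6.4572°, +72.0142°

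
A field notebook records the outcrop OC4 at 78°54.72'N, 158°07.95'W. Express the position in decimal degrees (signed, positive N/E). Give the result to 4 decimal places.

lat: 78.9120° N → +78.9120°
lon: 158.1325° W → -158.1325°

+78.9120°, -158.1325°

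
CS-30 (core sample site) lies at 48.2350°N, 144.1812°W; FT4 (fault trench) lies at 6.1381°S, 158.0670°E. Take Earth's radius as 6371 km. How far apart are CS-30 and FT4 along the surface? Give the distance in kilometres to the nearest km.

Δφ = -54.3731°,  Δλ = -57.7518°
a = sin²(Δφ/2) + cos φ₁ cos φ₂ sin²(Δλ/2) = 0.363190
c = 2·arcsin(√a) = 1.293642 rad = 74.1202°
d = R·c = 6371 × 1.293642 = 8241.8 km

8242 km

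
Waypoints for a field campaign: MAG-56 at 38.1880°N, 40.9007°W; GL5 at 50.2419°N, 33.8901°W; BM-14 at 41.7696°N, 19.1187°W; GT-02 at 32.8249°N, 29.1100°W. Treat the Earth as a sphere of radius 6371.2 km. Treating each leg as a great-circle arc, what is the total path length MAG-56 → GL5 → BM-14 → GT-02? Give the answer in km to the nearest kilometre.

4254 km

MAG-56→GL5: c = 0.227677 rad, d = 1450.58 km
GL5→BM-14: c = 0.231502 rad, d = 1474.94 km
BM-14→GT-02: c = 0.208542 rad, d = 1328.66 km
Total = 1450.58 + 1474.94 + 1328.66 = 4254.18 km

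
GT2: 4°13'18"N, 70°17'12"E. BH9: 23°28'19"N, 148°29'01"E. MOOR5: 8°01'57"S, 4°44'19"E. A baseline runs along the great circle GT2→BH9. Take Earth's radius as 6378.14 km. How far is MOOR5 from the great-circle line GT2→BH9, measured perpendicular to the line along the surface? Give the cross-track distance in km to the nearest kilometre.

GT2: φ = +4.22167°, λ = +70.28667°
BH9: φ = +23.47194°, λ = +148.48361°
MOOR5: φ = -8.03250°, λ = +4.73861°
δ₁₃ = central angle GT2→MOOR5 = 1.160948 rad  (haversine)
θ₁₃ = bearing GT2→MOOR5 = 259.348°,  θ₁₂ = bearing GT2→BH9 = 66.876°
dₓₜ = R·arcsin(sin δ₁₃ · sin(θ₁₃ − θ₁₂)) = 6378.14·arcsin(0.91718·sin(192.472°)) = -1271.773 km
|dₓₜ| = 1271.773 km

1272 km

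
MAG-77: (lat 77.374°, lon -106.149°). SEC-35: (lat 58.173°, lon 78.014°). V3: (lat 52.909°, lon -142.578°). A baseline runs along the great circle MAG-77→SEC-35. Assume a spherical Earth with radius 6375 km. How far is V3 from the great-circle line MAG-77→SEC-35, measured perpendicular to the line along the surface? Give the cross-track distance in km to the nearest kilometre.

2443 km

δ₁₃ = central angle MAG-77→V3 = 0.485472 rad  (haversine)
θ₁₃ = bearing MAG-77→V3 = 230.128°,  θ₁₂ = bearing MAG-77→SEC-35 = 356.865°
dₓₜ = R·arcsin(sin δ₁₃ · sin(θ₁₃ − θ₁₂)) = 6375·arcsin(0.46663·sin(-126.737°)) = -2443.311 km
|dₓₜ| = 2443.311 km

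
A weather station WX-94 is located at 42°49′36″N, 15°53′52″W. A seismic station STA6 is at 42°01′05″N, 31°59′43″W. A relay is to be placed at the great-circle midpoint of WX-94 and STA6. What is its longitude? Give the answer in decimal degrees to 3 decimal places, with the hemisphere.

WX-94: φ = +42.82667°, λ = -15.89778°
STA6: φ = +42.01806°, λ = -31.99528°
Bx = cos φ₂ cos Δλ = 0.713804,  By = cos φ₂ sin Δλ = -0.205995
φₘ = atan2(sin φ₁ + sin φ₂, √((cos φ₁ + Bx)² + By²)) = 42.70492°
λₘ = λ₁ + atan2(By, cos φ₁ + Bx) = -23.99878°

23.999°W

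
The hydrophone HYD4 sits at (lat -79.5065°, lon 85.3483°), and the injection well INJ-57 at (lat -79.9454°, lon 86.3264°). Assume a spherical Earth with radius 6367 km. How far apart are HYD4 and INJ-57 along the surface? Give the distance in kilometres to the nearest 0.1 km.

Δφ = -0.4389°,  Δλ = 0.9781°
a = sin²(Δφ/2) + cos φ₁ cos φ₂ sin²(Δλ/2) = 0.000017
c = 2·arcsin(√a) = 0.008243 rad = 0.4723°
d = R·c = 6367 × 0.008243 = 52.5 km

52.5 km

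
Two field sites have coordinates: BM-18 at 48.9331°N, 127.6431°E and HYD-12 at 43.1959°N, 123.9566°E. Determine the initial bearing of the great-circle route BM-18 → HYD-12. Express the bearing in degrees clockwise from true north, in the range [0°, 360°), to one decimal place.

205.4°

Δλ = -3.6865°
y = sin Δλ · cos φ₂ = -0.046874
x = cos φ₁ sin φ₂ − sin φ₁ cos φ₂ cos Δλ = -0.098828
θ = atan2(y, x) = -154.6253° → 205.3747° (mod 360°)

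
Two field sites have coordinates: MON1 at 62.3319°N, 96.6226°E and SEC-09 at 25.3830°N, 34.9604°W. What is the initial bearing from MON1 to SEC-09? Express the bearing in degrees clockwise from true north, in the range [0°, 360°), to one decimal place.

317.2°

Δλ = -131.5830°
y = sin Δλ · cos φ₂ = -0.675785
x = cos φ₁ sin φ₂ − sin φ₁ cos φ₂ cos Δλ = 0.730117
θ = atan2(y, x) = -42.7869° → 317.2131° (mod 360°)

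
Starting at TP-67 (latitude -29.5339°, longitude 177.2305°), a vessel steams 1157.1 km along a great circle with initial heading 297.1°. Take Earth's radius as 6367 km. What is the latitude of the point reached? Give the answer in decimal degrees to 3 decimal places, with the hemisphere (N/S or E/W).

24.405°S

δ = d/R = 1157.1/6367 = 0.181734 rad
φ₂ = arcsin(sin φ₁ cos δ + cos φ₁ sin δ cos θ)
   = arcsin(-0.49294·0.98353 + 0.87006·0.18074·0.45554) = -24.40511°
λ₂ = λ₁ + atan2(sin θ sin δ cos φ₁, cos δ − sin φ₁ sin φ₂) = 167.05408°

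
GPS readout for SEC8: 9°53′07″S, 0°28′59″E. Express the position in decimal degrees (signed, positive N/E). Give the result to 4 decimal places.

-9.8853°, +0.4831°

lat: 9.8853° S → -9.8853°
lon: 0.4831° E → +0.4831°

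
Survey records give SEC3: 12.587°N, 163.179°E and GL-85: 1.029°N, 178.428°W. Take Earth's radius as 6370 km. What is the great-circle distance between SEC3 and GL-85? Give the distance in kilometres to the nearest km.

Δφ = -11.5580°,  Δλ = 18.3930°
a = sin²(Δφ/2) + cos φ₁ cos φ₂ sin²(Δλ/2) = 0.035064
c = 2·arcsin(√a) = 0.376729 rad = 21.5850°
d = R·c = 6370 × 0.376729 = 2399.8 km

2400 km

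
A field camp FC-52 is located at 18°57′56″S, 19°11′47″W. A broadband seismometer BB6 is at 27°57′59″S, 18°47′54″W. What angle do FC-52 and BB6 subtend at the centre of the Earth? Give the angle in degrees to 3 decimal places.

9.008°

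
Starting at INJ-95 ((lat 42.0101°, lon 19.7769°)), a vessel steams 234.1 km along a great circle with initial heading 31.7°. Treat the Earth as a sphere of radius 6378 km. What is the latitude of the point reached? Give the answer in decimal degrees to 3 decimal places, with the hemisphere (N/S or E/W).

43.789°N

δ = d/R = 234.1/6378 = 0.036704 rad
φ₂ = arcsin(sin φ₁ cos δ + cos φ₁ sin δ cos θ)
   = arcsin(0.66926·0.99933 + 0.74303·0.03670·0.85081) = 43.78936°
λ₂ = λ₁ + atan2(sin θ sin δ cos φ₁, cos δ − sin φ₁ sin φ₂) = 21.30754°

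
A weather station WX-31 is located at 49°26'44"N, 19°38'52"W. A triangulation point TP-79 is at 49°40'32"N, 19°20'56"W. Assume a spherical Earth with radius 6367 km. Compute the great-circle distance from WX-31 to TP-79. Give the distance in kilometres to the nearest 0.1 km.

33.4 km

WX-31: φ = +49.44556°, λ = -19.64778°
TP-79: φ = +49.67556°, λ = -19.34889°
Δφ = 0.2300°,  Δλ = 0.2989°
a = sin²(Δφ/2) + cos φ₁ cos φ₂ sin²(Δλ/2) = 0.000007
c = 2·arcsin(√a) = 0.005250 rad = 0.3008°
d = R·c = 6367 × 0.005250 = 33.4 km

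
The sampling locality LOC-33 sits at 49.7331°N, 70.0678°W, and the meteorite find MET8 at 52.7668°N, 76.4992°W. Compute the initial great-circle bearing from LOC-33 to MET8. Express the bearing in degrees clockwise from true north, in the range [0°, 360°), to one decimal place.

Δλ = -6.4314°
y = sin Δλ · cos φ₂ = -0.067775
x = cos φ₁ sin φ₂ − sin φ₁ cos φ₂ cos Δλ = 0.055829
θ = atan2(y, x) = -50.5204° → 309.4796° (mod 360°)

309.5°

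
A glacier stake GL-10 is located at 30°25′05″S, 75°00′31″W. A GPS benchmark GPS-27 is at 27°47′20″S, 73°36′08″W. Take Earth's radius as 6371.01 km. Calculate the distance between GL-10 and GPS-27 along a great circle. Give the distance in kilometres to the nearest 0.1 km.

322.7 km

GL-10: φ = -30.41806°, λ = -75.00861°
GPS-27: φ = -27.78889°, λ = -73.60222°
Δφ = 2.6292°,  Δλ = 1.4064°
a = sin²(Δφ/2) + cos φ₁ cos φ₂ sin²(Δλ/2) = 0.000641
c = 2·arcsin(√a) = 0.050651 rad = 2.9021°
d = R·c = 6371.01 × 0.050651 = 322.7 km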